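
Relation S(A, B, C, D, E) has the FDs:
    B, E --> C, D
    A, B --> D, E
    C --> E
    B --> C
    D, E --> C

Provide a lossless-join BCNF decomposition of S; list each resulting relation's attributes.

{A, B}; {B, C, D}; {B, E}; {C, E}

Candidate key of the original relation: {A, B}.
Within {A, B, C, D, E}: {B, E}⁺ ∩ {A, B, C, D, E} = {B, C, D, E}, not the whole set, so B, E --> C, D violates BCNF; decompose into {B, C, D, E} and {A, B, E}.
Within {B, C, D, E}: {C}⁺ ∩ {B, C, D, E} = {C, E}, not the whole set, so C --> E violates BCNF; decompose into {C, E} and {B, C, D}.
{C, E}: every determinant is a superkey — BCNF.
{B, C, D}: every determinant is a superkey — BCNF.
Within {A, B, E}: {B}⁺ ∩ {A, B, E} = {B, E}, not the whole set, so B --> E violates BCNF; decompose into {B, E} and {A, B}.
{B, E}: every determinant is a superkey — BCNF.
{A, B}: every determinant is a superkey — BCNF.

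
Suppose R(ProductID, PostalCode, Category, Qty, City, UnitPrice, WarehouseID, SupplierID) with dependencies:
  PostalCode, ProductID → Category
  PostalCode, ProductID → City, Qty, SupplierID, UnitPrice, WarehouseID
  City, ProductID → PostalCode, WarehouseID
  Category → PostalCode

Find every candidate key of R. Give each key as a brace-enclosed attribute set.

Attributes never on any right-hand side: {ProductID} — every candidate key must contain it.
{Category, ProductID}⁺ = {Category, City, PostalCode, ProductID, Qty, SupplierID, UnitPrice, WarehouseID} — all of the relation — so {Category, ProductID} is a candidate key.
{City, ProductID}⁺ = {Category, City, PostalCode, ProductID, Qty, SupplierID, UnitPrice, WarehouseID} — all of the relation — so {City, ProductID} is a candidate key.
{PostalCode, ProductID}⁺ = {Category, City, PostalCode, ProductID, Qty, SupplierID, UnitPrice, WarehouseID} — all of the relation — so {PostalCode, ProductID} is a candidate key.
These are minimal and exhaustive — every other superkey contains one of them.

{Category, ProductID}, {City, ProductID}, {PostalCode, ProductID}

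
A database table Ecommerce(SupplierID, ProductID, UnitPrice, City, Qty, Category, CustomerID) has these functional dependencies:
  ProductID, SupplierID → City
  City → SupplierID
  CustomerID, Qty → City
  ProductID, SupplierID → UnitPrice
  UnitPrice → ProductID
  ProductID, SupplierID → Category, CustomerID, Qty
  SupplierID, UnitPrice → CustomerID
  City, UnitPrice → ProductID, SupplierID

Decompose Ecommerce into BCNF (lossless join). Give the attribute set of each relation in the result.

{Category, CustomerID, Qty, UnitPrice}; {City, CustomerID, Qty}; {City, SupplierID}; {ProductID, UnitPrice}

Candidate keys of the original relation: {City, ProductID}, {City, UnitPrice}, {CustomerID, ProductID, Qty}, {CustomerID, Qty, UnitPrice}, {ProductID, SupplierID}, {SupplierID, UnitPrice}.
In {Category, City, CustomerID, ProductID, Qty, SupplierID, UnitPrice}, {City} is not a superkey ({City}⁺ restricted to this set is {City, SupplierID}), so split on City → SupplierID into {City, SupplierID} and {Category, City, CustomerID, ProductID, Qty, UnitPrice}.
{City, SupplierID} is in BCNF.
In {Category, City, CustomerID, ProductID, Qty, UnitPrice}, {CustomerID, Qty} is not a superkey ({CustomerID, Qty}⁺ restricted to this set is {City, CustomerID, Qty}), so split on CustomerID, Qty → City into {City, CustomerID, Qty} and {Category, CustomerID, ProductID, Qty, UnitPrice}.
{City, CustomerID, Qty} is in BCNF.
In {Category, CustomerID, ProductID, Qty, UnitPrice}, {UnitPrice} is not a superkey ({UnitPrice}⁺ restricted to this set is {ProductID, UnitPrice}), so split on UnitPrice → ProductID into {ProductID, UnitPrice} and {Category, CustomerID, Qty, UnitPrice}.
{ProductID, UnitPrice} is in BCNF.
{Category, CustomerID, Qty, UnitPrice} is in BCNF.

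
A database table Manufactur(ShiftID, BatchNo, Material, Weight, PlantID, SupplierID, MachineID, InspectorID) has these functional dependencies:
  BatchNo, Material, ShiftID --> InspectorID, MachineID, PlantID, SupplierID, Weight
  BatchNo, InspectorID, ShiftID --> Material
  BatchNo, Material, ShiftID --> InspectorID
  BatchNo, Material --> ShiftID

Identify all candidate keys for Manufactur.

No FD produces {BatchNo}, so it must be in every candidate key.
Closure of {BatchNo, Material} is {BatchNo, InspectorID, MachineID, Material, PlantID, ShiftID, SupplierID, Weight}, the whole schema; {BatchNo, Material} is a candidate key.
Closure of {BatchNo, InspectorID, ShiftID} is {BatchNo, InspectorID, MachineID, Material, PlantID, ShiftID, SupplierID, Weight}, the whole schema; {BatchNo, InspectorID, ShiftID} is a candidate key.
Any other superkey properly contains one of these, so there are no further candidate keys.

{BatchNo, InspectorID, ShiftID}, {BatchNo, Material}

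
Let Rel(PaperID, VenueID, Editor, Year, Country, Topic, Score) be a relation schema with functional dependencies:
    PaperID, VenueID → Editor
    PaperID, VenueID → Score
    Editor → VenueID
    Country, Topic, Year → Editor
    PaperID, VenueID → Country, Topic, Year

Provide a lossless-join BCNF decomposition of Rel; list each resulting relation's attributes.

Candidate keys of the original relation: {Country, PaperID, Topic, Year}, {Editor, PaperID}, {PaperID, VenueID}.
In {Country, Editor, PaperID, Score, Topic, VenueID, Year}, {Editor} is not a superkey ({Editor}⁺ restricted to this set is {Editor, VenueID}), so split on Editor → VenueID into {Editor, VenueID} and {Country, Editor, PaperID, Score, Topic, Year}.
{Editor, VenueID}: every determinant is a superkey — BCNF.
In {Country, Editor, PaperID, Score, Topic, Year}, {Country, Topic, Year} is not a superkey ({Country, Topic, Year}⁺ restricted to this set is {Country, Editor, Topic, Year}), so split on Country, Topic, Year → Editor into {Country, Editor, Topic, Year} and {Country, PaperID, Score, Topic, Year}.
{Country, Editor, Topic, Year}: every determinant is a superkey — BCNF.
{Country, PaperID, Score, Topic, Year}: every determinant is a superkey — BCNF.

{Country, Editor, Topic, Year}; {Country, PaperID, Score, Topic, Year}; {Editor, VenueID}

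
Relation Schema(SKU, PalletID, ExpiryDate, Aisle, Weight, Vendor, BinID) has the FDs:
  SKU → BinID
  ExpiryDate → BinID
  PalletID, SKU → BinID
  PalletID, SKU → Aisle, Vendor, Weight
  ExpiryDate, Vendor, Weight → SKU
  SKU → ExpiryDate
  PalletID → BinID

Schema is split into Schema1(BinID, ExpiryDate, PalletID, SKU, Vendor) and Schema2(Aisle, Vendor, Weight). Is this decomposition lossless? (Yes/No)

No

Common attributes: {Vendor}; their closure is {Vendor}.
Neither Schema1 nor Schema2 is contained in that closure, so the decomposition is lossy.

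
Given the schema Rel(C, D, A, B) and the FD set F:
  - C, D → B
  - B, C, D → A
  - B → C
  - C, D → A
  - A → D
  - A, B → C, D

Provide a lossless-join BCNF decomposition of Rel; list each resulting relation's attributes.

Candidate keys of the original relation: {A, B}, {A, C}, {B, D}, {C, D}.
In {A, B, C, D}, {B} is not a superkey ({B}⁺ restricted to this set is {B, C}), so split on B → C into {B, C} and {A, B, D}.
{B, C} has no BCNF violation.
In {A, B, D}, {A} is not a superkey ({A}⁺ restricted to this set is {A, D}), so split on A → D into {A, D} and {A, B}.
{A, D} has no BCNF violation.
{A, B} has no BCNF violation.

{A, B}; {A, D}; {B, C}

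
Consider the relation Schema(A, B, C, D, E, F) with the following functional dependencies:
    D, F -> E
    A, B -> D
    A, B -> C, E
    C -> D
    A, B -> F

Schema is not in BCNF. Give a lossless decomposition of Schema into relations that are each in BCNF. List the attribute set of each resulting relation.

{A, B, C, F}; {C, D}; {D, E, F}

Candidate key of the original relation: {A, B}.
Within {A, B, C, D, E, F}: {D, F}⁺ ∩ {A, B, C, D, E, F} = {D, E, F}, not the whole set, so D, F -> E violates BCNF; decompose into {D, E, F} and {A, B, C, D, F}.
{D, E, F}: every determinant is a superkey — BCNF.
Within {A, B, C, D, F}: {C}⁺ ∩ {A, B, C, D, F} = {C, D}, not the whole set, so C -> D violates BCNF; decompose into {C, D} and {A, B, C, F}.
{C, D}: every determinant is a superkey — BCNF.
{A, B, C, F}: every determinant is a superkey — BCNF.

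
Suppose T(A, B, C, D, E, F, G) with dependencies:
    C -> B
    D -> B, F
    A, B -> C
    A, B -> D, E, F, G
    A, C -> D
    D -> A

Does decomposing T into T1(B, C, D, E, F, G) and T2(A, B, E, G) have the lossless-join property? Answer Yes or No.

No

T1 ∩ T2 = {B, E, G}; its closure under F is {B, E, G}.
The closure covers neither T1 nor T2 entirely; the join is not lossless.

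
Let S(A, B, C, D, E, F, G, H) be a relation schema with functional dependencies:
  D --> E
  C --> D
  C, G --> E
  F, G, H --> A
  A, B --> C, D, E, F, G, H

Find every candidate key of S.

No FD produces {B}, so it must be in every candidate key.
Closure of {A, B} is {A, B, C, D, E, F, G, H}, the whole schema; {A, B} is a candidate key.
Closure of {B, F, G, H} is {A, B, C, D, E, F, G, H}, the whole schema; {B, F, G, H} is a candidate key.
No proper subset of any of these is a key, and no other minimal superkey exists.

{A, B}, {B, F, G, H}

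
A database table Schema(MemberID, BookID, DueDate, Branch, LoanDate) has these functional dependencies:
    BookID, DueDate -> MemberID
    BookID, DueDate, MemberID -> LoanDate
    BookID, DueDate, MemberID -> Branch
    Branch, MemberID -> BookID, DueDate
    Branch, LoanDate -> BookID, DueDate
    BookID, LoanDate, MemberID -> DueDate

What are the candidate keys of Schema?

Closure of {BookID, DueDate} is {BookID, Branch, DueDate, LoanDate, MemberID}, the whole schema; {BookID, DueDate} is a candidate key.
Closure of {Branch, LoanDate} is {BookID, Branch, DueDate, LoanDate, MemberID}, the whole schema; {Branch, LoanDate} is a candidate key.
Closure of {Branch, MemberID} is {BookID, Branch, DueDate, LoanDate, MemberID}, the whole schema; {Branch, MemberID} is a candidate key.
Closure of {BookID, LoanDate, MemberID} is {BookID, Branch, DueDate, LoanDate, MemberID}, the whole schema; {BookID, LoanDate, MemberID} is a candidate key.
These are minimal and exhaustive — every other superkey contains one of them.

{BookID, DueDate}, {BookID, LoanDate, MemberID}, {Branch, LoanDate}, {Branch, MemberID}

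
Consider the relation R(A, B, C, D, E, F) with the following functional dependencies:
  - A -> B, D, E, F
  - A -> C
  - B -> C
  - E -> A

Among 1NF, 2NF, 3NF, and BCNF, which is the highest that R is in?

Candidate keys: {A}, {E}. Prime attributes: {A, E}.
For B -> C we have {B}⁺ = {B, C}; {B} is not a superkey, so BCNF fails.
Because {C} is non-prime and the left side of B -> C is not a superkey, the relation is not in 3NF.
With only single-attribute keys there can be no partial dependency, so 2NF holds.

2NF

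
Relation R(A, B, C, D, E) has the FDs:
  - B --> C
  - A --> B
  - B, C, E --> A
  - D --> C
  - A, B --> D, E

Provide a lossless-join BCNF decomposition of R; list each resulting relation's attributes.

Candidate keys of the original relation: {A}, {B, E}.
Within {A, B, C, D, E}: {B}⁺ ∩ {A, B, C, D, E} = {B, C}, not the whole set, so B --> C violates BCNF; decompose into {B, C} and {A, B, D, E}.
{B, C}: every determinant is a superkey — BCNF.
{A, B, D, E}: every determinant is a superkey — BCNF.

{A, B, D, E}; {B, C}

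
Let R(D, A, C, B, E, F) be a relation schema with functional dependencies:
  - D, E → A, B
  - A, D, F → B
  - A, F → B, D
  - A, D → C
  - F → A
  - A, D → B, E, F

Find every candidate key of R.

{F}⁺ = {A, B, C, D, E, F}, which is every attribute, so {F} is a candidate key.
{A, D}⁺ = {A, B, C, D, E, F}, which is every attribute, so {A, D} is a candidate key.
{D, E}⁺ = {A, B, C, D, E, F}, which is every attribute, so {D, E} is a candidate key.
No proper subset of any of these is a key, and no other minimal superkey exists.

{A, D}, {D, E}, {F}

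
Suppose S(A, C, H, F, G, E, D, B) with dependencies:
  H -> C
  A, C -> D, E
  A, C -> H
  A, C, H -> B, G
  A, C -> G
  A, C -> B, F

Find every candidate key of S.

{A} never appears on the right of any FD, so every key must include it.
Closure of {A, C} is {A, B, C, D, E, F, G, H}, the whole schema; {A, C} is a candidate key.
Closure of {A, H} is {A, B, C, D, E, F, G, H}, the whole schema; {A, H} is a candidate key.
No proper subset of any of these is a key, and no other minimal superkey exists.

{A, C}, {A, H}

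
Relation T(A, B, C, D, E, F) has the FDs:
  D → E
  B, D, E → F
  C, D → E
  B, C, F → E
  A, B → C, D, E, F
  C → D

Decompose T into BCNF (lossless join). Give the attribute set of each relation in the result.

{A, B, C}; {B, C, F}; {C, D}; {D, E}

Candidate key of the original relation: {A, B}.
{A, B, C, D, E, F}: {D} determines {D, E} here but is not a superkey — split on D → E, giving {D, E} and {A, B, C, D, F}.
{D, E} is in BCNF.
{A, B, C, D, F}: {B, C, F} determines {B, C, D, F} here but is not a superkey — split on B, C, F → D, giving {B, C, D, F} and {A, B, C, F}.
{B, C, D, F}: {C} determines {C, D} here but is not a superkey — split on C → D, giving {C, D} and {B, C, F}.
{C, D} is in BCNF.
{B, C, F} is in BCNF.
{A, B, C, F}: {B, C} determines {B, C, F} here but is not a superkey — split on B, C → F, giving {B, C, F} and {A, B, C}.
{B, C, F} is in BCNF.
{A, B, C} is in BCNF.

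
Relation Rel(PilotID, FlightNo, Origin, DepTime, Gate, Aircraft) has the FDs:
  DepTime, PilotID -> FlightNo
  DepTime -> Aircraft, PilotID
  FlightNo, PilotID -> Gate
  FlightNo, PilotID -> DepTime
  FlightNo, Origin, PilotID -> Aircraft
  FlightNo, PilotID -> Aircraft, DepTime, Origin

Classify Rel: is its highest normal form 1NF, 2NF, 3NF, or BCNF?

Candidate keys: {DepTime}, {FlightNo, PilotID}. Prime attributes: {DepTime, FlightNo, PilotID}.
Every FD has a superkey on the left, so the relation is in BCNF.

BCNF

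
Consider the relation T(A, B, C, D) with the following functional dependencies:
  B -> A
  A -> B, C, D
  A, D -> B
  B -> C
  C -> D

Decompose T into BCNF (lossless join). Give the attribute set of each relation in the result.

{A, B, C}; {C, D}

Candidate keys of the original relation: {A}, {B}.
{A, B, C, D}: {C} determines {C, D} here but is not a superkey — split on C -> D, giving {C, D} and {A, B, C}.
{C, D} has no BCNF violation.
{A, B, C} has no BCNF violation.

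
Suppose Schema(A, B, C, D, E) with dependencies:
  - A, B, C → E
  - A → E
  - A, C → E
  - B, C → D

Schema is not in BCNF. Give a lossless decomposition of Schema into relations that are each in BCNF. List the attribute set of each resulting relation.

{A, B, C}; {A, E}; {B, C, D}

Candidate key of the original relation: {A, B, C}.
{A, B, C, D, E}: {A} determines {A, E} here but is not a superkey — split on A → E, giving {A, E} and {A, B, C, D}.
{A, E} is in BCNF.
{A, B, C, D}: {B, C} determines {B, C, D} here but is not a superkey — split on B, C → D, giving {B, C, D} and {A, B, C}.
{B, C, D} is in BCNF.
{A, B, C} is in BCNF.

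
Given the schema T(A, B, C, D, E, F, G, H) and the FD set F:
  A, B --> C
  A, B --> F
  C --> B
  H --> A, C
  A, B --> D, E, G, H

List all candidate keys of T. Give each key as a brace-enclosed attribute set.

{H}⁺ = {A, B, C, D, E, F, G, H} — all of the relation — so {H} is a candidate key.
{A, B}⁺ = {A, B, C, D, E, F, G, H} — all of the relation — so {A, B} is a candidate key.
{A, C}⁺ = {A, B, C, D, E, F, G, H} — all of the relation — so {A, C} is a candidate key.
No proper subset of any of these is a key, and no other minimal superkey exists.

{A, B}, {A, C}, {H}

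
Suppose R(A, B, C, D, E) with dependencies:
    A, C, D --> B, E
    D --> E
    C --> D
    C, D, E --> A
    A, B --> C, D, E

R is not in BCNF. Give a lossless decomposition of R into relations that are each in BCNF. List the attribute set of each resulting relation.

{A, B, C, D}; {D, E}

Candidate keys of the original relation: {A, B}, {C}.
In {A, B, C, D, E}, {D} is not a superkey ({D}⁺ restricted to this set is {D, E}), so split on D --> E into {D, E} and {A, B, C, D}.
{D, E} has no BCNF violation.
{A, B, C, D} has no BCNF violation.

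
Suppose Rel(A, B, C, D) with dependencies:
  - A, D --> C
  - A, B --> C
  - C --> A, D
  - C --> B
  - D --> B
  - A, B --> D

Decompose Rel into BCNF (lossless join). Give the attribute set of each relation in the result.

{A, C, D}; {B, D}

Candidate keys of the original relation: {A, B}, {A, D}, {C}.
In {A, B, C, D}, {D} is not a superkey ({D}⁺ restricted to this set is {B, D}), so split on D --> B into {B, D} and {A, C, D}.
{B, D}: every determinant is a superkey — BCNF.
{A, C, D}: every determinant is a superkey — BCNF.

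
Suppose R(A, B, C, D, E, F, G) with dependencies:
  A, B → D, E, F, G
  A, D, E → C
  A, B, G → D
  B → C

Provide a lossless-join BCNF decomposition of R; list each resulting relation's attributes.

Candidate key of the original relation: {A, B}.
Within {A, B, C, D, E, F, G}: {A, D, E}⁺ ∩ {A, B, C, D, E, F, G} = {A, C, D, E}, not the whole set, so A, D, E → C violates BCNF; decompose into {A, C, D, E} and {A, B, D, E, F, G}.
{A, C, D, E}: every determinant is a superkey — BCNF.
{A, B, D, E, F, G}: every determinant is a superkey — BCNF.

{A, B, D, E, F, G}; {A, C, D, E}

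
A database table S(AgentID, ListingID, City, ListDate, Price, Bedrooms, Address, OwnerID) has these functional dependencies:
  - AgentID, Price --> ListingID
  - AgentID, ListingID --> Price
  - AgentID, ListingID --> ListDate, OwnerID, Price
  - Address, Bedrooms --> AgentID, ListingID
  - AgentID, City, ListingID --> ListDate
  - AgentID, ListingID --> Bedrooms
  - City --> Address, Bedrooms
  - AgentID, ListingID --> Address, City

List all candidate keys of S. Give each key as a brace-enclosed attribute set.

Closure of {City} is {Address, AgentID, Bedrooms, City, ListDate, ListingID, OwnerID, Price}, the whole schema; {City} is a candidate key.
Closure of {Address, Bedrooms} is {Address, AgentID, Bedrooms, City, ListDate, ListingID, OwnerID, Price}, the whole schema; {Address, Bedrooms} is a candidate key.
Closure of {AgentID, ListingID} is {Address, AgentID, Bedrooms, City, ListDate, ListingID, OwnerID, Price}, the whole schema; {AgentID, ListingID} is a candidate key.
Closure of {AgentID, Price} is {Address, AgentID, Bedrooms, City, ListDate, ListingID, OwnerID, Price}, the whole schema; {AgentID, Price} is a candidate key.
Any other superkey properly contains one of these, so there are no further candidate keys.

{Address, Bedrooms}, {AgentID, ListingID}, {AgentID, Price}, {City}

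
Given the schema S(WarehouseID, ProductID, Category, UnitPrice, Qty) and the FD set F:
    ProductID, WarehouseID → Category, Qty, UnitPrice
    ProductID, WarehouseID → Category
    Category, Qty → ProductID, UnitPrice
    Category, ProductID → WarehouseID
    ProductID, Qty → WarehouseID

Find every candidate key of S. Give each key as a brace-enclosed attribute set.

{Category, ProductID} is a candidate key since {Category, ProductID}⁺ = {Category, ProductID, Qty, UnitPrice, WarehouseID} covers every attribute.
{Category, Qty} is a candidate key since {Category, Qty}⁺ = {Category, ProductID, Qty, UnitPrice, WarehouseID} covers every attribute.
{ProductID, Qty} is a candidate key since {ProductID, Qty}⁺ = {Category, ProductID, Qty, UnitPrice, WarehouseID} covers every attribute.
{ProductID, WarehouseID} is a candidate key since {ProductID, WarehouseID}⁺ = {Category, ProductID, Qty, UnitPrice, WarehouseID} covers every attribute.
These are minimal and exhaustive — every other superkey contains one of them.

{Category, ProductID}, {Category, Qty}, {ProductID, Qty}, {ProductID, WarehouseID}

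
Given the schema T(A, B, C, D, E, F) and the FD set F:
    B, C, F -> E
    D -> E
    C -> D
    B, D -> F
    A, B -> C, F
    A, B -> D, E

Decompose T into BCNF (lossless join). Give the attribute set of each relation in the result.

{A, B, C}; {B, C, F}; {C, D}; {D, E}

Candidate key of the original relation: {A, B}.
{A, B, C, D, E, F}: {B, C, F} determines {B, C, D, E, F} here but is not a superkey — split on B, C, F -> D, E, giving {B, C, D, E, F} and {A, B, C, F}.
{B, C, D, E, F}: {D} determines {D, E} here but is not a superkey — split on D -> E, giving {D, E} and {B, C, D, F}.
{D, E} is in BCNF.
{B, C, D, F}: {C} determines {C, D} here but is not a superkey — split on C -> D, giving {C, D} and {B, C, F}.
{C, D} is in BCNF.
{B, C, F} is in BCNF.
{A, B, C, F}: {B, C} determines {B, C, F} here but is not a superkey — split on B, C -> F, giving {B, C, F} and {A, B, C}.
{B, C, F} is in BCNF.
{A, B, C} is in BCNF.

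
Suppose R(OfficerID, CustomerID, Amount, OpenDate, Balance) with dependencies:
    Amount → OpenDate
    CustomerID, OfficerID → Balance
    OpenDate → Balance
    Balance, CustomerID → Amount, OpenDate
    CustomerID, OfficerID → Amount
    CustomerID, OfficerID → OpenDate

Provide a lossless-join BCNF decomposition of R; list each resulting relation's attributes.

{Amount, CustomerID, OfficerID}; {Amount, OpenDate}; {Balance, OpenDate}

Candidate key of the original relation: {CustomerID, OfficerID}.
In {Amount, Balance, CustomerID, OfficerID, OpenDate}, {Amount} is not a superkey ({Amount}⁺ restricted to this set is {Amount, Balance, OpenDate}), so split on Amount → Balance, OpenDate into {Amount, Balance, OpenDate} and {Amount, CustomerID, OfficerID}.
In {Amount, Balance, OpenDate}, {OpenDate} is not a superkey ({OpenDate}⁺ restricted to this set is {Balance, OpenDate}), so split on OpenDate → Balance into {Balance, OpenDate} and {Amount, OpenDate}.
{Balance, OpenDate} is in BCNF.
{Amount, OpenDate} is in BCNF.
{Amount, CustomerID, OfficerID} is in BCNF.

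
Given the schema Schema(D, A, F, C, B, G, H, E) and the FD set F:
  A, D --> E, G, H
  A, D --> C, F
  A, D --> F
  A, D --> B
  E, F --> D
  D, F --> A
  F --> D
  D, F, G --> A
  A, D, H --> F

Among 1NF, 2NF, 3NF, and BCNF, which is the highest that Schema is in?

BCNF

Candidate keys: {A, D}, {F}. Prime attributes: {A, D, F}.
Each dependency's left side is a superkey — BCNF holds.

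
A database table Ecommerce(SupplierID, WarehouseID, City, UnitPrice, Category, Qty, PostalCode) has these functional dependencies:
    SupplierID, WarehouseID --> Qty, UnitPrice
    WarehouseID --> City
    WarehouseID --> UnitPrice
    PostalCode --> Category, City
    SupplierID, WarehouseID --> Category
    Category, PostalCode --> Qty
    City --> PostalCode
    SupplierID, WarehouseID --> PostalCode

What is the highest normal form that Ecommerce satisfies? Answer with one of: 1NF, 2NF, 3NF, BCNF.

Candidate key: {SupplierID, WarehouseID}. Prime attributes: {SupplierID, WarehouseID}.
For WarehouseID --> City we have {WarehouseID}⁺ = {Category, City, PostalCode, Qty, UnitPrice, WarehouseID}; {WarehouseID} is not a superkey, so BCNF fails.
WarehouseID --> City has non-prime {City} on the right and a non-superkey on the left, so 3NF fails.
{WarehouseID} is a proper subset of the key {SupplierID, WarehouseID}, and {WarehouseID}⁺ contains the non-prime attributes {Category, City, PostalCode, Qty, UnitPrice} — a partial dependency, so 2NF is violated.

1NF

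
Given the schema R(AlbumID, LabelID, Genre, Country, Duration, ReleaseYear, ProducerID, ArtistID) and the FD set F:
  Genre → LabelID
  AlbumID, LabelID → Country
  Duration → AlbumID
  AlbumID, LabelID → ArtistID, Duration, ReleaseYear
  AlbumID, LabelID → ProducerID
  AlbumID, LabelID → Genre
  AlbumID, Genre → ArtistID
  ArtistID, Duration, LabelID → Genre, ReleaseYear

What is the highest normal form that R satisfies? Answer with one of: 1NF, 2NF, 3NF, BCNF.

3NF

Candidate keys: {AlbumID, Genre}, {AlbumID, LabelID}, {Duration, Genre}, {Duration, LabelID}. Prime attributes: {AlbumID, Duration, Genre, LabelID}.
For Genre → LabelID we have {Genre}⁺ = {Genre, LabelID}; {Genre} is not a superkey, so BCNF fails.
Its right-hand attributes {LabelID} are all prime, as are those of every other non-superkey FD — the relation is in 3NF.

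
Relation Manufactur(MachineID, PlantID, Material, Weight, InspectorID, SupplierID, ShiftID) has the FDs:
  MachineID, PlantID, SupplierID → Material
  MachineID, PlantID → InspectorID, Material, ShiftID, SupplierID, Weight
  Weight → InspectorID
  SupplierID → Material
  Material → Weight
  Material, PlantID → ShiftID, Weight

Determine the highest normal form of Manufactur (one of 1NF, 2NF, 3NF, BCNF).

Candidate key: {MachineID, PlantID}. Prime attributes: {MachineID, PlantID}.
For Weight → InspectorID we have {Weight}⁺ = {InspectorID, Weight}; {Weight} is not a superkey, so BCNF fails.
Because {InspectorID} is non-prime and the left side of Weight → InspectorID is not a superkey, the relation is not in 3NF.
No non-prime attribute depends on a proper subset of any candidate key, so 2NF holds.

2NF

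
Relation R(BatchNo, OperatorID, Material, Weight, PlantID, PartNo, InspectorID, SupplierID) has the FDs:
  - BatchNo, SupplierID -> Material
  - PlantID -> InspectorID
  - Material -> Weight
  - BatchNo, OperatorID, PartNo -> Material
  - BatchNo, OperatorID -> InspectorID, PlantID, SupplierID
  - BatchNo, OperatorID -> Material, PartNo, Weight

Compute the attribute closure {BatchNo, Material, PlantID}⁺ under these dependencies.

Start with {BatchNo, Material, PlantID}.
PlantID -> InspectorID applies; add {InspectorID} → now {BatchNo, InspectorID, Material, PlantID}.
Material -> Weight applies; add {Weight} → now {BatchNo, InspectorID, Material, PlantID, Weight}.
No further FD applies.

{BatchNo, InspectorID, Material, PlantID, Weight}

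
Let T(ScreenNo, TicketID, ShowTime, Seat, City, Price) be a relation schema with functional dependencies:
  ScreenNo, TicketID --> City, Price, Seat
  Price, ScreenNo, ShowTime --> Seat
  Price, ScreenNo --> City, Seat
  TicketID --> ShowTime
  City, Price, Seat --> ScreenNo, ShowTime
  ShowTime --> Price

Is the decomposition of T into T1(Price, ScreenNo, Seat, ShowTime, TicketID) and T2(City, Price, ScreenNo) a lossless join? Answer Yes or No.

Yes

Common attributes: {Price, ScreenNo}; their closure is {City, Price, ScreenNo, Seat, ShowTime}.
Since T2 ⊆ {City, Price, ScreenNo, Seat, ShowTime}, the intersection is a superkey of T2; the decomposition is lossless.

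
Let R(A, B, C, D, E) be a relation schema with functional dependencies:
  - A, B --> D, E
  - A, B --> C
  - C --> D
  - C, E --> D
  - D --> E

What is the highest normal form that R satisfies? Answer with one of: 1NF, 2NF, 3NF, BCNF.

2NF

Candidate key: {A, B}. Prime attributes: {A, B}.
C --> D breaks BCNF: {C}⁺ = {C, D, E}, so {C} is not a superkey.
C --> D determines the non-prime attribute {D} from a non-superkey — 3NF is violated.
No non-prime attribute depends on a proper subset of any candidate key, so 2NF holds.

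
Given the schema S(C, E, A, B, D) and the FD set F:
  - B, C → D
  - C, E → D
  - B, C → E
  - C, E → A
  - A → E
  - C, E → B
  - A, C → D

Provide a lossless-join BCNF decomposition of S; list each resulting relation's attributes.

Candidate keys of the original relation: {A, C}, {B, C}, {C, E}.
Within {A, B, C, D, E}: {A}⁺ ∩ {A, B, C, D, E} = {A, E}, not the whole set, so A → E violates BCNF; decompose into {A, E} and {A, B, C, D}.
{A, E} is in BCNF.
{A, B, C, D} is in BCNF.

{A, B, C, D}; {A, E}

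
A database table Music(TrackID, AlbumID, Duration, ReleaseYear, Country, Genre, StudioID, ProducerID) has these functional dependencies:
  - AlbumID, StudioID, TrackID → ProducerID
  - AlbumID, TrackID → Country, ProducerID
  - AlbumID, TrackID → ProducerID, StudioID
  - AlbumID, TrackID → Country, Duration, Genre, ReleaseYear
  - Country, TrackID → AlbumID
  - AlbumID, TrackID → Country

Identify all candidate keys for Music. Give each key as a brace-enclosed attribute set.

{TrackID} never appears on the right of any FD, so every key must include it.
Closure of {AlbumID, TrackID} is {AlbumID, Country, Duration, Genre, ProducerID, ReleaseYear, StudioID, TrackID}, the whole schema; {AlbumID, TrackID} is a candidate key.
Closure of {Country, TrackID} is {AlbumID, Country, Duration, Genre, ProducerID, ReleaseYear, StudioID, TrackID}, the whole schema; {Country, TrackID} is a candidate key.
No proper subset of any of these is a key, and no other minimal superkey exists.

{AlbumID, TrackID}, {Country, TrackID}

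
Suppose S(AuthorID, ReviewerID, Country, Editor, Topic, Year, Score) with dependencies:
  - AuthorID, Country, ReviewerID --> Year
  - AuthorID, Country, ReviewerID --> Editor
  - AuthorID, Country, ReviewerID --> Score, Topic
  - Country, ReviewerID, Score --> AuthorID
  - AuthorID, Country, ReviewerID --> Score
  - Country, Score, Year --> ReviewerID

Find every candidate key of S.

{AuthorID, Country, ReviewerID}, {Country, ReviewerID, Score}, {Country, Score, Year}

{Country} never appears on the right of any FD, so every key must include it.
{AuthorID, Country, ReviewerID}⁺ = {AuthorID, Country, Editor, ReviewerID, Score, Topic, Year} — all of the relation — so {AuthorID, Country, ReviewerID} is a candidate key.
{Country, ReviewerID, Score}⁺ = {AuthorID, Country, Editor, ReviewerID, Score, Topic, Year} — all of the relation — so {Country, ReviewerID, Score} is a candidate key.
{Country, Score, Year}⁺ = {AuthorID, Country, Editor, ReviewerID, Score, Topic, Year} — all of the relation — so {Country, Score, Year} is a candidate key.
These are minimal and exhaustive — every other superkey contains one of them.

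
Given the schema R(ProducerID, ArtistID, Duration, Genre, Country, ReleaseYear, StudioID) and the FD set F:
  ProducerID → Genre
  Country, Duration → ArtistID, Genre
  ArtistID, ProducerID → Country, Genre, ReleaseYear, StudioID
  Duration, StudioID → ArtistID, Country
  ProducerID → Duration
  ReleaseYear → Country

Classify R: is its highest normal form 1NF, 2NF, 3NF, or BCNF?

1NF

Candidate keys: {ArtistID, ProducerID}, {Country, ProducerID}, {ProducerID, ReleaseYear}, {ProducerID, StudioID}. Prime attributes: {ArtistID, Country, ProducerID, ReleaseYear, StudioID}.
For ProducerID → Genre we have {ProducerID}⁺ = {Duration, Genre, ProducerID}; {ProducerID} is not a superkey, so BCNF fails.
ProducerID → Genre determines the non-prime attribute {Genre} from a non-superkey — 3NF is violated.
The proper key subset {ProducerID} of {ArtistID, ProducerID} determines non-prime {Duration, Genre}, so the relation is not even in 2NF.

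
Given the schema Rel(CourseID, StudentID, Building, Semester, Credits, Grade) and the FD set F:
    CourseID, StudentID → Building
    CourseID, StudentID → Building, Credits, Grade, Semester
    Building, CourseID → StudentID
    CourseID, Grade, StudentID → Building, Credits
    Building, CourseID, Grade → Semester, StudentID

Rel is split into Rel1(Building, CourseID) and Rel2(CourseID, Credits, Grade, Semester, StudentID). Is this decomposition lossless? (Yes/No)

Rel1 ∩ Rel2 = {CourseID}; its closure under F is {CourseID}.
Rel1 ⊄ {CourseID} and Rel2 ⊄ {CourseID}, so the split is lossy.

No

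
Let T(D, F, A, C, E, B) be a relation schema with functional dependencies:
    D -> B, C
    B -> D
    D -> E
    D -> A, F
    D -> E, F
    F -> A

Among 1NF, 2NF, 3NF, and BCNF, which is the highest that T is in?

2NF

Candidate keys: {B}, {D}. Prime attributes: {B, D}.
F -> A: {F}⁺ = {A, F}, which is not all of the attributes, so the left side is not a superkey — BCNF is violated.
Because {A} is non-prime and the left side of F -> A is not a superkey, the relation is not in 3NF.
With only single-attribute keys there can be no partial dependency, so 2NF holds.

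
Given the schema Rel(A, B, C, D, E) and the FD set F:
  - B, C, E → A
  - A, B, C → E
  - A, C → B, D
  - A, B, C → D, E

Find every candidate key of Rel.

Attributes never on any right-hand side: {C} — every candidate key must contain it.
{A, C} is a candidate key since {A, C}⁺ = {A, B, C, D, E} covers every attribute.
{B, C, E} is a candidate key since {B, C, E}⁺ = {A, B, C, D, E} covers every attribute.
No proper subset of any of these is a key, and no other minimal superkey exists.

{A, C}, {B, C, E}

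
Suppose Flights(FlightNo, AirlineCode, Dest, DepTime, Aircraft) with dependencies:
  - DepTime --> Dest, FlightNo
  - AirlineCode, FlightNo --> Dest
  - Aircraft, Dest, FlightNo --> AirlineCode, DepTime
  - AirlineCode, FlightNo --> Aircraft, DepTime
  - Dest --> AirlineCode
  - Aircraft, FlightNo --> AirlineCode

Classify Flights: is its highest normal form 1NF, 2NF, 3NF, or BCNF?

Candidate keys: {Aircraft, FlightNo}, {AirlineCode, FlightNo}, {DepTime}, {Dest, FlightNo}. Prime attributes: {Aircraft, AirlineCode, DepTime, Dest, FlightNo}.
For Dest --> AirlineCode we have {Dest}⁺ = {AirlineCode, Dest}; {Dest} is not a superkey, so BCNF fails.
Since {AirlineCode} ⊆ prime attributes and every other non-superkey FD also has a prime right side, the schema is in 3NF.

3NF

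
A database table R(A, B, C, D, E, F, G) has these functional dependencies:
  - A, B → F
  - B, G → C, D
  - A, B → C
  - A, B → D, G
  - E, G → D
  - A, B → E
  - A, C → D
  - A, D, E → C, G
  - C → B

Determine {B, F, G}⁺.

Start with {B, F, G}.
B, G → C, D applies; add {C, D} → now {B, C, D, F, G}.
No further FD applies.

{B, C, D, F, G}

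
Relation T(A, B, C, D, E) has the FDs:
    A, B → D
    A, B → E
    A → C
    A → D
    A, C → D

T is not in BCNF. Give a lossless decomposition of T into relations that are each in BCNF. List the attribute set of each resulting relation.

{A, B, E}; {A, C, D}

Candidate key of the original relation: {A, B}.
Within {A, B, C, D, E}: {A}⁺ ∩ {A, B, C, D, E} = {A, C, D}, not the whole set, so A → C, D violates BCNF; decompose into {A, C, D} and {A, B, E}.
{A, C, D} has no BCNF violation.
{A, B, E} has no BCNF violation.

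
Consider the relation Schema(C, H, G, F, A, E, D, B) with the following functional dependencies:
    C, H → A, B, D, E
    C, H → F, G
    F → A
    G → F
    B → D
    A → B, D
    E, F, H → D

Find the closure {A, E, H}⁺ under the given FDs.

{A, B, D, E, H}

Start with {A, E, H}.
A → B, D applies; add {B, D} → now {A, B, D, E, H}.
No further FD applies.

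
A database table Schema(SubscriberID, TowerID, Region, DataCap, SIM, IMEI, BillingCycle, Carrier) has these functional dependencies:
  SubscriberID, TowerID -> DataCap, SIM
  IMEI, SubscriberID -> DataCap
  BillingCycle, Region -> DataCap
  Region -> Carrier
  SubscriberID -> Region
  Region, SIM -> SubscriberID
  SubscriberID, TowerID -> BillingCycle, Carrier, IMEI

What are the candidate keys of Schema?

{Region, SIM, TowerID}, {SubscriberID, TowerID}

Attributes never on any right-hand side: {TowerID} — every candidate key must contain it.
Closure of {SubscriberID, TowerID} is {BillingCycle, Carrier, DataCap, IMEI, Region, SIM, SubscriberID, TowerID}, the whole schema; {SubscriberID, TowerID} is a candidate key.
Closure of {Region, SIM, TowerID} is {BillingCycle, Carrier, DataCap, IMEI, Region, SIM, SubscriberID, TowerID}, the whole schema; {Region, SIM, TowerID} is a candidate key.
These are minimal and exhaustive — every other superkey contains one of them.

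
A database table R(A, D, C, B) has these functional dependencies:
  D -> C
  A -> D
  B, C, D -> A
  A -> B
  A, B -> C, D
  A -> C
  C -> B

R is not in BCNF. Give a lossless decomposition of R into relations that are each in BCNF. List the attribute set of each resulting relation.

{A, C, D}; {B, C}

Candidate keys of the original relation: {A}, {D}.
In {A, B, C, D}, {C} is not a superkey ({C}⁺ restricted to this set is {B, C}), so split on C -> B into {B, C} and {A, C, D}.
{B, C} has no BCNF violation.
{A, C, D} has no BCNF violation.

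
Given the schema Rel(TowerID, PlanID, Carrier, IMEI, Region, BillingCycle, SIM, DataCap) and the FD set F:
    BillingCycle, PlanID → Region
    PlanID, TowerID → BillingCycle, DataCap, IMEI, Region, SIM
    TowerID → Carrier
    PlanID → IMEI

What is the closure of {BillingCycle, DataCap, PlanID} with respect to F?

Start with {BillingCycle, DataCap, PlanID}.
BillingCycle, PlanID → Region applies; add {Region} → now {BillingCycle, DataCap, PlanID, Region}.
PlanID → IMEI applies; add {IMEI} → now {BillingCycle, DataCap, IMEI, PlanID, Region}.
No further FD applies.

{BillingCycle, DataCap, IMEI, PlanID, Region}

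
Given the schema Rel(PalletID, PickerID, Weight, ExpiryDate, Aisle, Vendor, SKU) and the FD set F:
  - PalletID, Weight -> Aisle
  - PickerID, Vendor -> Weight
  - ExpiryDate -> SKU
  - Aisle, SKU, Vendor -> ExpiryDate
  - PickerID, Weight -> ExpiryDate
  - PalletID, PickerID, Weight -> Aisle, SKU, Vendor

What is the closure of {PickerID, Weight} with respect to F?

Start with {PickerID, Weight}.
PickerID, Weight -> ExpiryDate applies; add {ExpiryDate} → now {ExpiryDate, PickerID, Weight}.
ExpiryDate -> SKU applies; add {SKU} → now {ExpiryDate, PickerID, SKU, Weight}.
No further FD applies.

{ExpiryDate, PickerID, SKU, Weight}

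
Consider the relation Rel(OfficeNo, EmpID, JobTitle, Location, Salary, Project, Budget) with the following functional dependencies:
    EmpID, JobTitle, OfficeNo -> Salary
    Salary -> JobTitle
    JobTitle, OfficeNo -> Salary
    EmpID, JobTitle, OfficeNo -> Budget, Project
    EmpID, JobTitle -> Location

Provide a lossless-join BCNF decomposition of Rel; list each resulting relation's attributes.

{Budget, EmpID, OfficeNo, Project, Salary}; {EmpID, Location, Salary}; {JobTitle, Salary}

Candidate keys of the original relation: {EmpID, JobTitle, OfficeNo}, {EmpID, OfficeNo, Salary}.
{Budget, EmpID, JobTitle, Location, OfficeNo, Project, Salary}: {Salary} determines {JobTitle, Salary} here but is not a superkey — split on Salary -> JobTitle, giving {JobTitle, Salary} and {Budget, EmpID, Location, OfficeNo, Project, Salary}.
{JobTitle, Salary} is in BCNF.
{Budget, EmpID, Location, OfficeNo, Project, Salary}: {EmpID, Salary} determines {EmpID, Location, Salary} here but is not a superkey — split on EmpID, Salary -> Location, giving {EmpID, Location, Salary} and {Budget, EmpID, OfficeNo, Project, Salary}.
{EmpID, Location, Salary} is in BCNF.
{Budget, EmpID, OfficeNo, Project, Salary} is in BCNF.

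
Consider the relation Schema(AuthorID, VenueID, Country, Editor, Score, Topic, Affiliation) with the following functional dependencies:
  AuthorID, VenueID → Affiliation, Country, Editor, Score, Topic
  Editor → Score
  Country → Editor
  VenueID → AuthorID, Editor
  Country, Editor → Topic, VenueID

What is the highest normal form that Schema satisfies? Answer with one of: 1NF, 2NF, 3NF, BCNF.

Candidate keys: {Country}, {VenueID}. Prime attributes: {Country, VenueID}.
For Editor → Score we have {Editor}⁺ = {Editor, Score}; {Editor} is not a superkey, so BCNF fails.
Editor → Score has non-prime {Score} on the right and a non-superkey on the left, so 3NF fails.
All keys have size 1, which rules out partial dependencies — 2NF is satisfied.

2NF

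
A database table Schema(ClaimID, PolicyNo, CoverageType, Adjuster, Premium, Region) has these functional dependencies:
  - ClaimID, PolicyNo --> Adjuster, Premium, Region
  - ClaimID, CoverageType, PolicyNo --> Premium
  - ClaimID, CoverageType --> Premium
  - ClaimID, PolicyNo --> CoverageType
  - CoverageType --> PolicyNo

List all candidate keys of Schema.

{ClaimID, CoverageType}, {ClaimID, PolicyNo}

No FD produces {ClaimID}, so it must be in every candidate key.
{ClaimID, CoverageType}⁺ = {Adjuster, ClaimID, CoverageType, PolicyNo, Premium, Region} — all of the relation — so {ClaimID, CoverageType} is a candidate key.
{ClaimID, PolicyNo}⁺ = {Adjuster, ClaimID, CoverageType, PolicyNo, Premium, Region} — all of the relation — so {ClaimID, PolicyNo} is a candidate key.
Any other superkey properly contains one of these, so there are no further candidate keys.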